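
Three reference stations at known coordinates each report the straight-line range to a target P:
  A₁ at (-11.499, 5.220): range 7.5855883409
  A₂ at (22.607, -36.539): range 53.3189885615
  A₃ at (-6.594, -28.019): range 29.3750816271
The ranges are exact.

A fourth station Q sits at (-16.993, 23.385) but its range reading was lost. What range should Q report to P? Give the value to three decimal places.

eq1: (x + 11.499)² + (y − 5.220)² = 7.5855883409²
eq2: (x − 22.607)² + (y + 36.539)² = 53.3189885615²
eq3: (x + 6.594)² + (y + 28.019)² = 29.3750816271²
eq2−eq1, eq2−eq3 (x²,y² cancel):
  -68.212·x + 83.518·y = 1098.673822
  -58.402·x + 17.040·y = 962.389348
det = -68.212·17.040 − 83.518·-58.402 = 3715.285756
x = (1098.673822·17.040 − 83.518·962.389348) / 3715.285756 = -16.595071
y = (-68.212·962.389348 − 1098.673822·-58.402) / 3715.285756 = -0.398826
|P − Q| = √((-16.595071 − -16.993)² + (-0.398826 − 23.385)²) = 23.787155

23.787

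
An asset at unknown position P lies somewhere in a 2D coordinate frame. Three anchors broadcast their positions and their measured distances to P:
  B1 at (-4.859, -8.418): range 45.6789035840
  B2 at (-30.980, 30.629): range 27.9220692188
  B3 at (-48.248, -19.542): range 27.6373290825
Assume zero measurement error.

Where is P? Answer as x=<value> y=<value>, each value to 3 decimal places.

eq1: (x + 4.859)² + (y + 8.418)² = 45.6789035840²
eq2: (x + 30.980)² + (y − 30.629)² = 27.9220692188²
eq3: (x + 48.248)² + (y + 19.542)² = 27.6373290825²
eq1−eq3, eq1−eq2 (x²,y² cancel):
  -86.778·x − 22.248·y = 3938.026937
  -52.242·x + 78.094·y = 3110.343719
det = -86.778·78.094 − -22.248·-52.242 = -7939.121148
x = (3938.026937·78.094 − -22.248·3110.343719) / -7939.121148 = -47.453011
y = (-86.778·3110.343719 − 3938.026937·-52.242) / -7939.121148 = 8.083893

x=-47.453 y=8.084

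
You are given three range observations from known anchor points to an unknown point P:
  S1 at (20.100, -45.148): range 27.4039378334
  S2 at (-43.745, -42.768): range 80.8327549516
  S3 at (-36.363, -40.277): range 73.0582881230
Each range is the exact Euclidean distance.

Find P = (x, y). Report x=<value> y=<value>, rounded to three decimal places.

x=34.296 y=-21.708

eq1: (x − 20.100)² + (y + 45.148)² = 27.4039378334²
eq2: (x + 43.745)² + (y + 42.768)² = 80.8327549516²
eq3: (x + 36.363)² + (y + 40.277)² = 73.0582881230²
eq1−eq3, eq1−eq2 (x²,y² cancel):
  -112.926·x + 9.742·y = -4084.385061
  -127.690·x + 4.760·y = -4482.583519
det = -112.926·4.760 − 9.742·-127.690 = 706.428220
x = (-4084.385061·4.760 − 9.742·-4482.583519) / 706.428220 = 34.295991
y = (-112.926·-4482.583519 − -4084.385061·-127.690) / 706.428220 = -21.707658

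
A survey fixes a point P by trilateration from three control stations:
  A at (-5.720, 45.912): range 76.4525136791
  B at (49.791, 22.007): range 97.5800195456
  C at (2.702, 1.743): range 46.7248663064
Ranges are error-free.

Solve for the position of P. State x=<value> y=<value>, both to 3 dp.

x=-36.140 y=-24.228

eq1: (x + 5.720)² + (y − 45.912)² = 76.4525136791²
eq2: (x − 49.791)² + (y − 22.007)² = 97.5800195456²
eq3: (x − 2.702)² + (y − 1.743)² = 46.7248663064²
eq1−eq3, eq1−eq2 (x²,y² cancel):
  16.844·x − 88.338·y = 1531.482426
  111.022·x − 47.810·y = -2854.051781
det = 16.844·-47.810 − -88.338·111.022 = 9002.149796
x = (1531.482426·-47.810 − -88.338·-2854.051781) / 9002.149796 = -36.140412
y = (16.844·-2854.051781 − 1531.482426·111.022) / 9002.149796 = -24.227756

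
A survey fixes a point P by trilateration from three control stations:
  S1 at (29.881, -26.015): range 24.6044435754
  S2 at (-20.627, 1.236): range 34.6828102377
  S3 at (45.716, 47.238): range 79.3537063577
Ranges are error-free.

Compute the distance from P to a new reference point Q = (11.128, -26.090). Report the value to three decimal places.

eq1: (x − 29.881)² + (y + 26.015)² = 24.6044435754²
eq2: (x + 20.627)² + (y − 1.236)² = 34.6828102377²
eq3: (x − 45.716)² + (y − 47.238)² = 79.3537063577²
eq3−eq1, eq3−eq2 (x²,y² cancel):
  -31.670·x − 146.506·y = 2939.905155
  -132.686·x − 92.004·y = 1199.732912
det = -31.670·-92.004 − -146.506·-132.686 = -16525.528436
x = (2939.905155·-92.004 − -146.506·1199.732912) / -16525.528436 = 5.731433
y = (-31.670·1199.732912 − 2939.905155·-132.686) / -16525.528436 = -21.305746
|P − Q| = √((5.731433 − 11.128)² + (-21.305746 − -26.090)²) = 7.211936

7.212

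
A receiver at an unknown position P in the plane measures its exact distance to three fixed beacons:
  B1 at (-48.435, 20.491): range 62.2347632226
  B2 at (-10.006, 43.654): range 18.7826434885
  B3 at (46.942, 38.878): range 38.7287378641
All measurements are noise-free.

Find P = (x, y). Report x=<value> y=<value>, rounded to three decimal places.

eq1: (x + 48.435)² + (y − 20.491)² = 62.2347632226²
eq2: (x + 10.006)² + (y − 43.654)² = 18.7826434885²
eq3: (x − 46.942)² + (y − 38.878)² = 38.7287378641²
eq2−eq1, eq2−eq3 (x²,y² cancel):
  -76.858·x − 46.326·y = -2760.339503
  113.896·x − 9.552·y = 562.131056
det = -76.858·-9.552 − -46.326·113.896 = 6010.493712
x = (-2760.339503·-9.552 − -46.326·562.131056) / 6010.493712 = 8.719425
y = (-76.858·562.131056 − -2760.339503·113.896) / 6010.493712 = 45.118982

x=8.719 y=45.119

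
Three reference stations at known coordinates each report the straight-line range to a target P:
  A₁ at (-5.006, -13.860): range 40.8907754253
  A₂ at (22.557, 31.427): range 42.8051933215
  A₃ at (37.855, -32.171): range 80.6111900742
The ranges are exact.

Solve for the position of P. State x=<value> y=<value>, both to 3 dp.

x=-19.654 y=24.317

eq1: (x + 5.006)² + (y + 13.860)² = 40.8907754253²
eq2: (x − 22.557)² + (y − 31.427)² = 42.8051933215²
eq3: (x − 37.855)² + (y + 32.171)² = 80.6111900742²
eq1−eq2, eq1−eq3 (x²,y² cancel):
  55.126·x + 90.574·y = 1119.085882
  85.722·x − 36.622·y = -2575.293820
det = 55.126·-36.622 − 90.574·85.722 = -9783.008800
x = (1119.085882·-36.622 − 90.574·-2575.293820) / -9783.008800 = -19.653616
y = (55.126·-2575.293820 − 1119.085882·85.722) / -9783.008800 = 24.317256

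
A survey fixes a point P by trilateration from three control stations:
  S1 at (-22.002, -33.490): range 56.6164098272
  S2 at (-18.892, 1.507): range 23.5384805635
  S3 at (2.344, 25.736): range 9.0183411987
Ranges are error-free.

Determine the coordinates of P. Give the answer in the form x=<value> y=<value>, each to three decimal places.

x=-5.010 y=20.517

eq1: (x + 22.002)² + (y + 33.490)² = 56.6164098272²
eq2: (x + 18.892)² + (y − 1.507)² = 23.5384805635²
eq3: (x − 2.344)² + (y − 25.736)² = 9.0183411987²
eq2−eq1, eq2−eq3 (x²,y² cancel):
  -6.220·x − 69.994·y = -1404.868403
  42.472·x + 48.458·y = 781.386908
det = -6.220·48.458 − -69.994·42.472 = 2671.376408
x = (-1404.868403·48.458 − -69.994·781.386908) / 2671.376408 = -5.010420
y = (-6.220·781.386908 − -1404.868403·42.472) / 2671.376408 = 20.516519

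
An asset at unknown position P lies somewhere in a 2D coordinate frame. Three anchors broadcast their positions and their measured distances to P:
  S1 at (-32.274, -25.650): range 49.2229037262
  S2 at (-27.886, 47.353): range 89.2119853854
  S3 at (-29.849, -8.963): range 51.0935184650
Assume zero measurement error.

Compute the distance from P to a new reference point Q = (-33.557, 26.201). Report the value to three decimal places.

75.349

eq1: (x + 32.274)² + (y + 25.650)² = 49.2229037262²
eq2: (x + 27.886)² + (y − 47.353)² = 89.2119853854²
eq3: (x + 29.849)² + (y + 8.963)² = 51.0935184650²
eq3−eq2, eq3−eq1 (x²,y² cancel):
  3.926·x + 112.632·y = -3299.593272
  -4.850·x − 33.374·y = 915.888784
det = 3.926·-33.374 − 112.632·-4.850 = 415.238876
x = (-3299.593272·-33.374 − 112.632·915.888784) / 415.238876 = 16.766832
y = (3.926·915.888784 − -3299.593272·-4.850) / 415.238876 = -29.879784
|P − Q| = √((16.766832 − -33.557)² + (-29.879784 − 26.201)²) = 75.349468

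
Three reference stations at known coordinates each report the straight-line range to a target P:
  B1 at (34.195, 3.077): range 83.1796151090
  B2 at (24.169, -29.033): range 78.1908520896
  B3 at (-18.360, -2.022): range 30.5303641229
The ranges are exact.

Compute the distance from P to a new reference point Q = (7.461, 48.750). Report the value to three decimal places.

eq1: (x − 34.195)² + (y − 3.077)² = 83.1796151090²
eq2: (x − 24.169)² + (y + 29.033)² = 78.1908520896²
eq3: (x + 18.360)² + (y + 2.022)² = 30.5303641229²
eq3−eq2, eq3−eq1 (x²,y² cancel):
  85.058·x − 54.022·y = -4095.828651
  105.110·x + 10.198·y = -5149.157366
det = 85.058·10.198 − -54.022·105.110 = 6545.673904
x = (-4095.828651·10.198 − -54.022·-5149.157366) / 6545.673904 = -48.877632
y = (85.058·-5149.157366 − -4095.828651·105.110) / 6545.673904 = -1.140368
|P − Q| = √((-48.877632 − 7.461)² + (-1.140368 − 48.750)²) = 75.253507

75.254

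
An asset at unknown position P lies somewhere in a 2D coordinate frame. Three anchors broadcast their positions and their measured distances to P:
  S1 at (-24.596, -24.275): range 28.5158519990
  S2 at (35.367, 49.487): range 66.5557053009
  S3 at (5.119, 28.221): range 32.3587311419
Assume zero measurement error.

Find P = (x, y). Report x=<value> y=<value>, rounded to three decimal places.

eq1: (x + 24.596)² + (y + 24.275)² = 28.5158519990²
eq2: (x − 35.367)² + (y − 49.487)² = 66.5557053009²
eq3: (x − 5.119)² + (y − 28.221)² = 32.3587311419²
eq1−eq2, eq1−eq3 (x²,y² cancel):
  119.926·x + 147.524·y = -1110.959076
  59.430·x + 104.992·y = -605.543505
det = 119.926·104.992 − 147.524·59.430 = 3823.919272
x = (-1110.959076·104.992 − 147.524·-605.543505) / 3823.919272 = -7.141787
y = (119.926·-605.543505 − -1110.959076·59.430) / 3823.919272 = -1.724961

x=-7.142 y=-1.725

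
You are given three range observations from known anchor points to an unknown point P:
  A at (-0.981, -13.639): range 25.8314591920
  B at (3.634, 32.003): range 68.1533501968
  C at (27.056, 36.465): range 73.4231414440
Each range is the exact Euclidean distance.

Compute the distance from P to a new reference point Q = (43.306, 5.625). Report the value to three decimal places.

51.292

eq1: (x + 0.981)² + (y + 13.639)² = 25.8314591920²
eq2: (x − 3.634)² + (y − 32.003)² = 68.1533501968²
eq3: (x − 27.056)² + (y − 36.465)² = 73.4231414440²
eq1−eq3, eq1−eq2 (x²,y² cancel):
  56.074·x + 100.208·y = -2848.954737
  9.230·x + 91.284·y = -3127.201576
det = 56.074·91.284 − 100.208·9.230 = 4193.739176
x = (-2848.954737·91.284 − 100.208·-3127.201576) / 4193.739176 = 12.711003
y = (56.074·-3127.201576 − -2848.954737·9.230) / 4193.739176 = -35.543185
|P − Q| = √((12.711003 − 43.306)² + (-35.543185 − 5.625)²) = 51.292040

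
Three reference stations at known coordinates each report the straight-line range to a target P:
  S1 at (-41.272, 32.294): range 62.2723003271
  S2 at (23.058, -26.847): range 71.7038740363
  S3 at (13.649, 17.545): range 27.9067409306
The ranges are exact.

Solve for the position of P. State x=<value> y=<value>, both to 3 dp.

x=19.736 y=44.780

eq1: (x + 41.272)² + (y − 32.294)² = 62.2723003271²
eq2: (x − 23.058)² + (y + 26.847)² = 71.7038740363²
eq3: (x − 13.649)² + (y − 17.545)² = 27.9067409306²
eq1−eq3, eq1−eq2 (x²,y² cancel):
  109.842·x − 29.498·y = 846.895005
  128.660·x − 118.282·y = -2757.453811
det = 109.842·-118.282 − -29.498·128.660 = -9197.118764
x = (846.895005·-118.282 − -29.498·-2757.453811) / -9197.118764 = 19.735725
y = (109.842·-2757.453811 − 846.895005·128.660) / -9197.118764 = 44.779867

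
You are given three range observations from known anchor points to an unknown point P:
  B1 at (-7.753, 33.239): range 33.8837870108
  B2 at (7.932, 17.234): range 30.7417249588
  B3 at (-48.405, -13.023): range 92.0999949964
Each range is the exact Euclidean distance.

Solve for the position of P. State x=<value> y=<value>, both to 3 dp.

x=24.693 y=43.005

eq1: (x + 7.753)² + (y − 33.239)² = 33.8837870108²
eq2: (x − 7.932)² + (y − 17.234)² = 30.7417249588²
eq3: (x + 48.405)² + (y + 13.023)² = 92.0999949964²
eq2−eq1, eq2−eq3 (x²,y² cancel):
  -31.370·x + 32.010·y = 601.955381
  -112.674·x − 60.514·y = -5384.640251
det = -31.370·-60.514 − 32.010·-112.674 = 5505.018920
x = (601.955381·-60.514 − 32.010·-5384.640251) / 5505.018920 = 24.693032
y = (-31.370·-5384.640251 − 601.955381·-112.674) / 5505.018920 = 43.004554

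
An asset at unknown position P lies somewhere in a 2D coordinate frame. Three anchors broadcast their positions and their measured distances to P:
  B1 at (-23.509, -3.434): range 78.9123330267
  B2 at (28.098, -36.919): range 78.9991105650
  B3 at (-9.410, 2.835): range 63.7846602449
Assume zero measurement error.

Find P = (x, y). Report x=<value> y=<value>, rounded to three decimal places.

eq1: (x + 23.509)² + (y + 3.434)² = 78.9123330267²
eq2: (x − 28.098)² + (y + 36.919)² = 78.9991105650²
eq3: (x + 9.410)² + (y − 2.835)² = 63.7846602449²
eq1−eq2, eq1−eq3 (x²,y² cancel):
  103.214·x − 66.970·y = 1574.341562
  28.198·x + 12.538·y = 1690.793309
det = 103.214·12.538 − -66.970·28.198 = 3182.517192
x = (1574.341562·12.538 − -66.970·1690.793309) / 3182.517192 = 41.781871
y = (103.214·1690.793309 − 1574.341562·28.198) / 3182.517192 = 40.885956

x=41.782 y=40.886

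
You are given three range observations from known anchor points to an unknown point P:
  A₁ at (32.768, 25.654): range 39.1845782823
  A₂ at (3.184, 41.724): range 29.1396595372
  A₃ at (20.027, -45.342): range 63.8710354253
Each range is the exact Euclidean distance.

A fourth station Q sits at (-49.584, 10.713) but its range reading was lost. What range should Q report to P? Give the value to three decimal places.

eq1: (x − 32.768)² + (y − 25.654)² = 39.1845782823²
eq2: (x − 3.184)² + (y − 41.724)² = 29.1396595372²
eq3: (x − 20.027)² + (y + 45.342)² = 63.8710354253²
eq1−eq2, eq1−eq3 (x²,y² cancel):
  -59.168·x + 32.140·y = 705.471909
  -25.482·x − 141.992·y = -1818.969838
det = -59.168·-141.992 − 32.140·-25.482 = 9220.374136
x = (705.471909·-141.992 − 32.140·-1818.969838) / 9220.374136 = -4.523643
y = (-59.168·-1818.969838 − 705.471909·-25.482) / 9220.374136 = 13.622185
|P − Q| = √((-4.523643 − -49.584)² + (13.622185 − 10.713)²) = 45.154171

45.154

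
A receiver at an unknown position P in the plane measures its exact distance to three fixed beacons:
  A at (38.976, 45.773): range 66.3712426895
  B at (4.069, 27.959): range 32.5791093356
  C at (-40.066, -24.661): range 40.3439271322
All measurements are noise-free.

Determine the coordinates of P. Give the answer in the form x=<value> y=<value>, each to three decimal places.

eq1: (x − 38.976)² + (y − 45.773)² = 66.3712426895²
eq2: (x − 4.069)² + (y − 27.959)² = 32.5791093356²
eq3: (x + 40.066)² + (y + 24.661)² = 40.3439271322²
eq2−eq1, eq2−eq3 (x²,y² cancel):
  69.814·x + 35.628·y = -527.709828
  -88.270·x − 105.240·y = 848.952744
det = 69.814·-105.240 − 35.628·-88.270 = -4202.341800
x = (-527.709828·-105.240 − 35.628·848.952744) / -4202.341800 = -6.018000
y = (69.814·848.952744 − -527.709828·-88.270) / -4202.341800 = -3.019231

x=-6.018 y=-3.019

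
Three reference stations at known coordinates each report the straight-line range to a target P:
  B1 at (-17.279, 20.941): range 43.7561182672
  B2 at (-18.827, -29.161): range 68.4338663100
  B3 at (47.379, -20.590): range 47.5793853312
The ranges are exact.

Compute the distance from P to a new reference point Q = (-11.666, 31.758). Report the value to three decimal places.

39.320

eq1: (x + 17.279)² + (y − 20.941)² = 43.7561182672²
eq2: (x + 18.827)² + (y + 29.161)² = 68.4338663100²
eq3: (x − 47.379)² + (y + 20.590)² = 47.5793853312²
eq2−eq1, eq2−eq3 (x²,y² cancel):
  3.096·x + 100.204·y = 2300.865644
  132.412·x + 17.142·y = 3883.294041
det = 3.096·17.142 − 100.204·132.412 = -13215.140416
x = (2300.865644·17.142 − 100.204·3883.294041) / -13215.140416 = 26.460571
y = (3.096·3883.294041 − 2300.865644·132.412) / -13215.140416 = 22.144263
|P − Q| = √((26.460571 − -11.666)² + (22.144263 − 31.758)²) = 39.319961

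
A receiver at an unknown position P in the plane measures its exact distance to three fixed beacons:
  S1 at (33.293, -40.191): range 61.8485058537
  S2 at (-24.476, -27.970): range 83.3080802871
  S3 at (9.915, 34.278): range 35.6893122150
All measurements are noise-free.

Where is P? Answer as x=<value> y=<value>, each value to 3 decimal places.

eq1: (x − 33.293)² + (y + 40.191)² = 61.8485058537²
eq2: (x + 24.476)² + (y + 27.970)² = 83.3080802871²
eq3: (x − 9.915)² + (y − 34.278)² = 35.6893122150²
eq3−eq1, eq3−eq2 (x²,y² cancel):
  46.756·x − 148.938·y = -1101.058849
  -68.782·x − 124.496·y = -5558.402268
det = 46.756·-124.496 − -148.938·-68.782 = -16065.188492
x = (-1101.058849·-124.496 − -148.938·-5558.402268) / -16065.188492 = 42.998555
y = (46.756·-5558.402268 − -1101.058849·-68.782) / -16065.188492 = 20.891239

x=42.999 y=20.891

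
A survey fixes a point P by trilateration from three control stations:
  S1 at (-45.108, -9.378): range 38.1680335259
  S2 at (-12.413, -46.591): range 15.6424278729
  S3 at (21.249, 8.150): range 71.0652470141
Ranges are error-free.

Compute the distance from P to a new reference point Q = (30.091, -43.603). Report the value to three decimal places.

57.808

eq1: (x + 45.108)² + (y + 9.378)² = 38.1680335259²
eq2: (x + 12.413)² + (y + 46.591)² = 15.6424278729²
eq3: (x − 21.249)² + (y − 8.150)² = 71.0652470141²
eq2−eq3, eq2−eq1 (x²,y² cancel):
  67.324·x + 109.482·y = -6612.445132
  -65.390·x + 74.426·y = -1414.238535
det = 67.324·74.426 − 109.482·-65.390 = 12169.684004
x = (-6612.445132·74.426 − 109.482·-1414.238535) / 12169.684004 = -27.716757
y = (67.324·-1414.238535 − -6612.445132·-65.390) / 12169.684004 = -43.353630
|P − Q| = √((-27.716757 − 30.091)² + (-43.353630 − -43.603)²) = 57.808295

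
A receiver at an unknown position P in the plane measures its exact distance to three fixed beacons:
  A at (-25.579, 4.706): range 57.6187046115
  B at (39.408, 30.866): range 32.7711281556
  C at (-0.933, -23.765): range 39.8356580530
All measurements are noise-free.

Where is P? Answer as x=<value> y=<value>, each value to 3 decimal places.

eq1: (x + 25.579)² + (y − 4.706)² = 57.6187046115²
eq2: (x − 39.408)² + (y − 30.866)² = 32.7711281556²
eq3: (x + 0.933)² + (y + 23.765)² = 39.8356580530²
eq2−eq3, eq2−eq1 (x²,y² cancel):
  -80.682·x − 109.262·y = -2452.987518
  -129.974·x − 52.320·y = -4075.237024
det = -80.682·-52.320 − -109.262·-129.974 = -9979.936948
x = (-2452.987518·-52.320 − -109.262·-4075.237024) / -9979.936948 = 31.756537
y = (-80.682·-4075.237024 − -2452.987518·-129.974) / -9979.936948 = -0.999372

x=31.757 y=-0.999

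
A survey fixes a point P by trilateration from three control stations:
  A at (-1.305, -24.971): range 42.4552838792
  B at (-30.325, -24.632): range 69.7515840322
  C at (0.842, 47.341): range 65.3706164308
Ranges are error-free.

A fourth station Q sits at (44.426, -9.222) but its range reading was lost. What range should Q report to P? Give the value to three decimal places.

7.592

eq1: (x + 1.305)² + (y + 24.971)² = 42.4552838792²
eq2: (x + 30.325)² + (y + 24.632)² = 69.7515840322²
eq3: (x − 0.842)² + (y − 47.341)² = 65.3706164308²
eq1−eq3, eq1−eq2 (x²,y² cancel):
  4.294·x + 144.624·y = -854.240984
  -58.040·x + 0.678·y = -2161.745163
det = 4.294·0.678 − 144.624·-58.040 = 8396.888292
x = (-854.240984·0.678 − 144.624·-2161.745163) / 8396.888292 = 37.163893
y = (4.294·-2161.745163 − -854.240984·-58.040) / 8396.888292 = -7.010059
|P − Q| = √((37.163893 − 44.426)² + (-7.010059 − -9.222)²) = 7.591501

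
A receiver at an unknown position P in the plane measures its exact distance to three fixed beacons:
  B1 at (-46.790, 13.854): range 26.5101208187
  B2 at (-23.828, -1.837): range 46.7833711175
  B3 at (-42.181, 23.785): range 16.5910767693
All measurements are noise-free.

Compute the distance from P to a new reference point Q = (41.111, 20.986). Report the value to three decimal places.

87.526

eq1: (x + 46.790)² + (y − 13.854)² = 26.5101208187²
eq2: (x + 23.828)² + (y + 1.837)² = 46.7833711175²
eq3: (x + 42.181)² + (y − 23.785)² = 16.5910767693²
eq1−eq3, eq1−eq2 (x²,y² cancel):
  9.218·x + 19.862·y = 391.248247
  45.924·x − 31.382·y = -3295.986570
det = 9.218·-31.382 − 19.862·45.924 = -1201.421764
x = (391.248247·-31.382 − 19.862·-3295.986570) / -1201.421764 = -44.269826
y = (9.218·-3295.986570 − 391.248247·45.924) / -1201.421764 = 40.244059
|P − Q| = √((-44.269826 − 41.111)² + (40.244059 − 20.986)²) = 87.525758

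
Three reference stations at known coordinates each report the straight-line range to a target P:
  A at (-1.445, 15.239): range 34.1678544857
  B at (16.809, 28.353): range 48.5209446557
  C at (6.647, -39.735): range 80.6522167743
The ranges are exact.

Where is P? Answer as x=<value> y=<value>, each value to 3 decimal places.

x=-31.625 y=31.258

eq1: (x + 1.445)² + (y − 15.239)² = 34.1678544857²
eq2: (x − 16.809)² + (y − 28.353)² = 48.5209446557²
eq3: (x − 6.647)² + (y + 39.735)² = 80.6522167743²
eq3−eq2, eq3−eq1 (x²,y² cancel):
  20.324·x + 136.176·y = 3613.880256
  -16.184·x + 109.948·y = 3948.600102
det = 20.324·109.948 − 136.176·-16.184 = 4438.455536
x = (3613.880256·109.948 − 136.176·3948.600102) / 4438.455536 = -31.624888
y = (20.324·3948.600102 − 3613.880256·-16.184) / 4438.455536 = 31.258258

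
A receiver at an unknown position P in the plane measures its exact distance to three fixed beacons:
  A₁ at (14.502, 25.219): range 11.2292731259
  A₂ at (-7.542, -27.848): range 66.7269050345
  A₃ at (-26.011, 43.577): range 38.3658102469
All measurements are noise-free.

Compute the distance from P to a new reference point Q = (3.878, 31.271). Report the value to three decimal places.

eq1: (x − 14.502)² + (y − 25.219)² = 11.2292731259²
eq2: (x + 7.542)² + (y + 27.848)² = 66.7269050345²
eq3: (x + 26.011)² + (y − 43.577)² = 38.3658102469²
eq2−eq3, eq2−eq1 (x²,y² cancel):
  -36.938·x + 142.850·y = 4723.678642
  44.088·x + 106.134·y = 4340.296378
det = -36.938·106.134 − 142.850·44.088 = -10218.348492
x = (4723.678642·106.134 − 142.850·4340.296378) / -10218.348492 = 11.613269
y = (-36.938·4340.296378 − 4723.678642·44.088) / -10218.348492 = 36.070350
|P − Q| = √((11.613269 − 3.878)² + (36.070350 − 31.271)²) = 9.103194

9.103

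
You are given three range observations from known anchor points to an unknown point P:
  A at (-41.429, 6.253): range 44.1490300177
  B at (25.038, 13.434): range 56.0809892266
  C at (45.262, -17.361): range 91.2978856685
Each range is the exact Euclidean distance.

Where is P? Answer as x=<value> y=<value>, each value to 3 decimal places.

eq1: (x + 41.429)² + (y − 6.253)² = 44.1490300177²
eq2: (x − 25.038)² + (y − 13.434)² = 56.0809892266²
eq3: (x − 45.262)² + (y + 17.361)² = 91.2978856685²
eq3−eq2, eq3−eq1 (x²,y² cancel):
  -40.448·x + 61.590·y = 3647.547410
  -173.382·x + 47.228·y = 5791.576161
det = -40.448·47.228 − 61.590·-173.382 = 8768.319236
x = (3647.547410·47.228 − 61.590·5791.576161) / 8768.319236 = -21.034454
y = (-40.448·5791.576161 − 3647.547410·-173.382) / 8768.319236 = 45.409089

x=-21.034 y=45.409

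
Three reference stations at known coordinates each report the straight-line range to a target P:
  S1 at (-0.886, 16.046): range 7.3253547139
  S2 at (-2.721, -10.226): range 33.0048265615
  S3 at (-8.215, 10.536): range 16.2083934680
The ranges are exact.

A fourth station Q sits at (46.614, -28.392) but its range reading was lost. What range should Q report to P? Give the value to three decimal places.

66.898

eq1: (x + 0.886)² + (y − 16.046)² = 7.3253547139²
eq2: (x + 2.721)² + (y + 10.226)² = 33.0048265615²
eq3: (x + 8.215)² + (y − 10.536)² = 16.2083934680²
eq2−eq3, eq2−eq1 (x²,y² cancel):
  -10.988·x + 41.524·y = 893.125162
  3.670·x + 52.544·y = 1181.941950
det = -10.988·52.544 − 41.524·3.670 = -729.746552
x = (893.125162·52.544 − 41.524·1181.941950) / -729.746552 = 2.947036
y = (-10.988·1181.941950 − 893.125162·3.670) / -729.746552 = 22.288488
|P − Q| = √((2.947036 − 46.614)² + (22.288488 − -28.392)²) = 66.897800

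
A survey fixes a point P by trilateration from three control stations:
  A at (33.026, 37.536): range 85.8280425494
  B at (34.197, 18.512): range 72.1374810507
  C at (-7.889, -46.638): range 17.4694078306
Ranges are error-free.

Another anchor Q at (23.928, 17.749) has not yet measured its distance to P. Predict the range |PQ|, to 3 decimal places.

64.608

eq1: (x − 33.026)² + (y − 37.536)² = 85.8280425494²
eq2: (x − 34.197)² + (y − 18.512)² = 72.1374810507²
eq3: (x + 7.889)² + (y + 46.638)² = 17.4694078306²
eq2−eq3, eq2−eq1 (x²,y² cancel):
  -84.172·x − 130.300·y = 5623.846374
  -2.342·x + 38.048·y = -1175.097697
det = -84.172·38.048 − -130.300·-2.342 = -3507.738856
x = (5623.846374·38.048 − -130.300·-1175.097697) / -3507.738856 = -17.350458
y = (-84.172·-1175.097697 − 5623.846374·-2.342) / -3507.738856 = -31.952599
|P − Q| = √((-17.350458 − 23.928)² + (-31.952599 − 17.749)²) = 64.607740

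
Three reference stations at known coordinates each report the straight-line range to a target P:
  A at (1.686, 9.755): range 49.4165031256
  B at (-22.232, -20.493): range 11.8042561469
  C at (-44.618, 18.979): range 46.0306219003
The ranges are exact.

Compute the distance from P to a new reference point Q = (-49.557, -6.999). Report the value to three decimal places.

24.919

eq1: (x − 1.686)² + (y − 9.755)² = 49.4165031256²
eq2: (x + 22.232)² + (y + 20.493)² = 11.8042561469²
eq3: (x + 44.618)² + (y − 18.979)² = 46.0306219003²
eq1−eq3, eq1−eq2 (x²,y² cancel):
  -92.608·x + 18.448·y = 2576.138373
  -47.836·x − 60.496·y = 3118.872570
det = -92.608·-60.496 − 18.448·-47.836 = 6484.892096
x = (2576.138373·-60.496 − 18.448·3118.872570) / 6484.892096 = -32.904638
y = (-92.608·3118.872570 − 2576.138373·-47.836) / 6484.892096 = -25.536338
|P − Q| = √((-32.904638 − -49.557)² + (-25.536338 − -6.999)²) = 24.918548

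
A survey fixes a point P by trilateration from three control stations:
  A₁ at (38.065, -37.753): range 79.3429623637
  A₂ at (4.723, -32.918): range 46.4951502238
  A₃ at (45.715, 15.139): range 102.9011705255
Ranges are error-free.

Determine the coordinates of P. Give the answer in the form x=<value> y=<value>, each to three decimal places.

x=-41.250 y=-39.868

eq1: (x − 38.065)² + (y + 37.753)² = 79.3429623637²
eq2: (x − 4.723)² + (y + 32.918)² = 46.4951502238²
eq3: (x − 45.715)² + (y − 15.139)² = 102.9011705255²
eq1−eq2, eq1−eq3 (x²,y² cancel):
  -66.684·x + 9.670·y = 2365.174901
  15.300·x + 105.784·y = -4848.527907
det = -66.684·105.784 − 9.670·15.300 = -7202.051256
x = (2365.174901·105.784 − 9.670·-4848.527907) / -7202.051256 = -41.249766
y = (-66.684·-4848.527907 − 2365.174901·15.300) / -7202.051256 = -39.868094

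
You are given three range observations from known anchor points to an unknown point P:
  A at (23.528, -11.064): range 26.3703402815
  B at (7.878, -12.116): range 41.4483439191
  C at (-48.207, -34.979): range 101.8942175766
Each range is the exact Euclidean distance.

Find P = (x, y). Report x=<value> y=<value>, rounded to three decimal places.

x=47.616 y=-0.333

eq1: (x − 23.528)² + (y + 11.064)² = 26.3703402815²
eq2: (x − 7.878)² + (y + 12.116)² = 41.4483439191²
eq3: (x + 48.207)² + (y + 34.979)² = 101.8942175766²
eq1−eq2, eq1−eq3 (x²,y² cancel):
  -31.300·x − 2.104·y = -1489.688907
  -143.470·x − 47.830·y = -6815.570319
det = -31.300·-47.830 − -2.104·-143.470 = 1195.218120
x = (-1489.688907·-47.830 − -2.104·-6815.570319) / 1195.218120 = 47.616297
y = (-31.300·-6815.570319 − -1489.688907·-143.470) / 1195.218120 = -0.333258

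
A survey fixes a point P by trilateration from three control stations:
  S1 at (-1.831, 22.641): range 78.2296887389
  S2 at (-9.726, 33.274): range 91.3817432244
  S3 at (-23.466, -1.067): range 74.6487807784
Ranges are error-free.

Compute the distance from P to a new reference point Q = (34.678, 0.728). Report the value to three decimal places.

46.338

eq1: (x + 1.831)² + (y − 22.641)² = 78.2296887389²
eq2: (x + 9.726)² + (y − 33.274)² = 91.3817432244²
eq3: (x + 23.466)² + (y + 1.067)² = 74.6487807784²
eq1−eq3, eq1−eq2 (x²,y² cancel):
  -43.270·x − 47.416·y = 583.267931
  -15.790·x + 21.266·y = -1544.952085
det = -43.270·21.266 − -47.416·-15.790 = -1668.878460
x = (583.267931·21.266 − -47.416·-1544.952085) / -1668.878460 = 36.462615
y = (-43.270·-1544.952085 − 583.267931·-15.790) / -1668.878460 = -45.575444
|P − Q| = √((36.462615 − 34.678)² + (-45.575444 − 0.728)²) = 46.337823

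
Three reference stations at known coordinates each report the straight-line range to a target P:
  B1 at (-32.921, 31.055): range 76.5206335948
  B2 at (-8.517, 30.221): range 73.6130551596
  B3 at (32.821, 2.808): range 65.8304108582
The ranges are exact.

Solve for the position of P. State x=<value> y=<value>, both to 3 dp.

eq1: (x + 32.921)² + (y − 31.055)² = 76.5206335948²
eq2: (x + 8.517)² + (y − 30.221)² = 73.6130551596²
eq3: (x − 32.821)² + (y − 2.808)² = 65.8304108582²
eq3−eq2, eq3−eq1 (x²,y² cancel):
  -82.676·x + 54.826·y = -1184.493671
  -131.484·x + 56.494·y = -558.662011
det = -82.676·56.494 − 54.826·-131.484 = 2538.043840
x = (-1184.493671·56.494 − 54.826·-558.662011) / 2538.043840 = -14.297461
y = (-82.676·-558.662011 − -1184.493671·-131.484) / 2538.043840 = -43.164749

x=-14.297 y=-43.165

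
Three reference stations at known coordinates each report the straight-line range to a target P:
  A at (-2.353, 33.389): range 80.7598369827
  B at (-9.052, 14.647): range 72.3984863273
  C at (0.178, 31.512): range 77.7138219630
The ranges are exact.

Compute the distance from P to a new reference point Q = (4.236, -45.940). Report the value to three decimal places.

47.093

eq1: (x + 2.353)² + (y − 33.389)² = 80.7598369827²
eq2: (x + 9.052)² + (y − 14.647)² = 72.3984863273²
eq3: (x − 0.178)² + (y − 31.512)² = 77.7138219630²
eq2−eq1, eq2−eq3 (x²,y² cancel):
  13.398·x + 37.484·y = -456.721830
  18.460·x + 33.730·y = -101.332787
det = 13.398·33.730 − 37.484·18.460 = -240.040100
x = (-456.721830·33.730 − 37.484·-101.332787) / -240.040100 = 48.353876
y = (13.398·-101.332787 − -456.721830·18.460) / -240.040100 = -29.467694
|P − Q| = √((48.353876 − 4.236)² + (-29.467694 − -45.940)²) = 47.092715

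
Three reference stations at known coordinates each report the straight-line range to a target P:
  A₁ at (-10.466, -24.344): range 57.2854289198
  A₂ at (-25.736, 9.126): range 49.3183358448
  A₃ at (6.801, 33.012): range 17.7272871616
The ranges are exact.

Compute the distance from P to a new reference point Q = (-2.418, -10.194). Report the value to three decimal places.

eq1: (x + 10.466)² + (y + 24.344)² = 57.2854289198²
eq2: (x + 25.736)² + (y − 9.126)² = 49.3183358448²
eq3: (x − 6.801)² + (y − 33.012)² = 17.7272871616²
eq1−eq2, eq1−eq3 (x²,y² cancel):
  -30.540·x + 66.940·y = 892.780196
  34.534·x + 114.712·y = 3401.241909
det = -30.540·114.712 − 66.940·34.534 = -5815.010440
x = (892.780196·114.712 − 66.940·3401.241909) / -5815.010440 = 21.541927
y = (-30.540·3401.241909 − 892.780196·34.534) / -5815.010440 = 23.165083
|P − Q| = √((21.541927 − -2.418)² + (23.165083 − -10.194)²) = 41.071968

41.072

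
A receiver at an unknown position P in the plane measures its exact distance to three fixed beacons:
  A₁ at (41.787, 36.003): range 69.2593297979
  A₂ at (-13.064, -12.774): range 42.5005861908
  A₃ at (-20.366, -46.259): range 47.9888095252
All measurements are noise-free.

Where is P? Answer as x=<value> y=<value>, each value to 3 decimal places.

x=25.213 y=-31.244

eq1: (x − 41.787)² + (y − 36.003)² = 69.2593297979²
eq2: (x + 13.064)² + (y + 12.774)² = 42.5005861908²
eq3: (x + 20.366)² + (y + 46.259)² = 47.9888095252²
eq3−eq1, eq3−eq2 (x²,y² cancel):
  124.306·x + 164.524·y = -2006.228583
  14.604·x + 66.970·y = -1724.199852
det = 124.306·66.970 − 164.524·14.604 = 5922.064324
x = (-2006.228583·66.970 − 164.524·-1724.199852) / 5922.064324 = 25.213358
y = (124.306·-1724.199852 − -2006.228583·14.604) / 5922.064324 = -31.244075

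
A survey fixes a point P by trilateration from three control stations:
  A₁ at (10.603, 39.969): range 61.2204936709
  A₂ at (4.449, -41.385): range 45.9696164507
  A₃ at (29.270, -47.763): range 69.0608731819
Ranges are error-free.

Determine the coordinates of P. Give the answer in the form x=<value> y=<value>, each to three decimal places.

eq1: (x − 10.603)² + (y − 39.969)² = 61.2204936709²
eq2: (x − 4.449)² + (y + 41.385)² = 45.9696164507²
eq3: (x − 29.270)² + (y + 47.763)² = 69.0608731819²
eq3−eq1, eq3−eq2 (x²,y² cancel):
  -37.334·x + 175.464·y = -406.637140
  -49.642·x + 12.756·y = 1250.673325
det = -37.334·12.756 − 175.464·-49.642 = 8234.151384
x = (-406.637140·12.756 − 175.464·1250.673325) / 8234.151384 = -27.280918
y = (-37.334·1250.673325 − -406.637140·-49.642) / 8234.151384 = -8.122139

x=-27.281 y=-8.122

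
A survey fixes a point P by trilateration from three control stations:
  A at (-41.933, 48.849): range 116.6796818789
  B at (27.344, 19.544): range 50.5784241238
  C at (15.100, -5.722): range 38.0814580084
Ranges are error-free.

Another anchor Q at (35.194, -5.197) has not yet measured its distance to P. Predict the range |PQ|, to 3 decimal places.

24.797

eq1: (x + 41.933)² + (y − 48.849)² = 116.6796818789²
eq2: (x − 27.344)² + (y − 19.544)² = 50.5784241238²
eq3: (x − 15.100)² + (y + 5.722)² = 38.0814580084²
eq1−eq2, eq1−eq3 (x²,y² cancel):
  138.554·x − 58.610·y = 8041.032159
  114.066·x − 109.142·y = 8280.100713
det = 138.554·-109.142 − -58.610·114.066 = -8436.652408
x = (8041.032159·-109.142 − -58.610·8280.100713) / -8436.652408 = 46.501576
y = (138.554·8280.100713 − 8041.032159·114.066) / -8436.652408 = -27.265874
|P − Q| = √((46.501576 − 35.194)² + (-27.265874 − -5.197)²) = 24.797106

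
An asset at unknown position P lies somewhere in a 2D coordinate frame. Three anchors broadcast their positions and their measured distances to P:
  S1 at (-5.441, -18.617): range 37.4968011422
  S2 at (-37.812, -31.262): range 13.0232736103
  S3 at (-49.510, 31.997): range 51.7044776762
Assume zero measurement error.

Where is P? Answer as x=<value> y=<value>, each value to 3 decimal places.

eq1: (x + 5.441)² + (y + 18.617)² = 37.4968011422²
eq2: (x + 37.812)² + (y + 31.262)² = 13.0232736103²
eq3: (x + 49.510)² + (y − 31.997)² = 51.7044776762²
eq2−eq3, eq2−eq1 (x²,y² cancel):
  -23.396·x + 126.518·y = -1435.759235
  64.742·x + 25.290·y = -3267.267258
det = -23.396·25.290 − 126.518·64.742 = -8782.713196
x = (-1435.759235·25.290 − 126.518·-3267.267258) / -8782.713196 = -42.931809
y = (-23.396·-3267.267258 − -1435.759235·64.742) / -8782.713196 = -19.287310

x=-42.932 y=-19.287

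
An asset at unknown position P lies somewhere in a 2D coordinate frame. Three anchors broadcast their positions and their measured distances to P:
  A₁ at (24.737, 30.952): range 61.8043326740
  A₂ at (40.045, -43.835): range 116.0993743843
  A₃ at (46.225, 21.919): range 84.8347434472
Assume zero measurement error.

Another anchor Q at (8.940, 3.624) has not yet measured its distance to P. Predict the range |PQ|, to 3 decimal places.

eq1: (x − 24.737)² + (y − 30.952)² = 61.8043326740²
eq2: (x − 40.045)² + (y + 43.835)² = 116.0993743843²
eq3: (x − 46.225)² + (y − 21.919)² = 84.8347434472²
eq3−eq2, eq3−eq1 (x²,y² cancel):
  -12.360·x − 131.508·y = -5374.214973
  -42.976·x + 18.066·y = 2329.910445
det = -12.360·18.066 − -131.508·-42.976 = -5874.983568
x = (-5374.214973·18.066 − -131.508·2329.910445) / -5874.983568 = -35.627554
y = (-12.360·2329.910445 − -5374.214973·-42.976) / -5874.983568 = 44.214584
|P − Q| = √((-35.627554 − 8.940)² + (44.214584 − 3.624)²) = 60.281526

60.282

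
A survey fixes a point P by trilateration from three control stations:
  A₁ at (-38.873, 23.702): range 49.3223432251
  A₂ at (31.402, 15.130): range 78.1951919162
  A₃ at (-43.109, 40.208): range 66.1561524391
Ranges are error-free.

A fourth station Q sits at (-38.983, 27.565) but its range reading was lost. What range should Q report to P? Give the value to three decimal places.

eq1: (x + 38.873)² + (y − 23.702)² = 49.3223432251²
eq2: (x − 31.402)² + (y − 15.130)² = 78.1951919162²
eq3: (x + 43.109)² + (y − 40.208)² = 66.1561524391²
eq2−eq3, eq2−eq1 (x²,y² cancel):
  -149.022·x + 50.156·y = 3997.918174
  -140.550·x + 17.144·y = 4539.686927
det = -149.022·17.144 − 50.156·-140.550 = 4494.592632
x = (3997.918174·17.144 − 50.156·4539.686927) / 4494.592632 = -35.409711
y = (-149.022·4539.686927 − 3997.918174·-140.550) / 4494.592632 = -25.498601
|P − Q| = √((-35.409711 − -38.983)² + (-25.498601 − 27.565)²) = 53.183777

53.184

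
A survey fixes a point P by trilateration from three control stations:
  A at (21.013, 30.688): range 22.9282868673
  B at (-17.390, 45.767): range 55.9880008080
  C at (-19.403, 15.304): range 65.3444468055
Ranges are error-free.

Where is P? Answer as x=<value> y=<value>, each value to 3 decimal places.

eq1: (x − 21.013)² + (y − 30.688)² = 22.9282868673²
eq2: (x + 17.390)² + (y − 45.767)² = 55.9880008080²
eq3: (x + 19.403)² + (y − 15.304)² = 65.3444468055²
eq1−eq3, eq1−eq2 (x²,y² cancel):
  -80.832·x − 30.768·y = -4516.801078
  -76.806·x + 30.158·y = -1595.219020
det = -80.832·30.158 − -30.768·-76.806 = -4800.898464
x = (-4516.801078·30.158 − -30.768·-1595.219020) / -4800.898464 = 38.596814
y = (-80.832·-1595.219020 − -4516.801078·-76.806) / -4800.898464 = 45.402477

x=38.597 y=45.402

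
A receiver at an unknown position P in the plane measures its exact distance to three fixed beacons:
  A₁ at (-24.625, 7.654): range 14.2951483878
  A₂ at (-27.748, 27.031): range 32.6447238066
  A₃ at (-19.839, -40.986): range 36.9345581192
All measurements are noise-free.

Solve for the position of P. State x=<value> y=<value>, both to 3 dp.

eq1: (x + 24.625)² + (y − 7.654)² = 14.2951483878²
eq2: (x + 27.748)² + (y − 27.031)² = 32.6447238066²
eq3: (x + 19.839)² + (y + 40.986)² = 36.9345581192²
eq1−eq3, eq1−eq2 (x²,y² cancel):
  9.572·x − 97.280·y = 248.653460
  -6.246·x + 38.754·y = -25.674601
det = 9.572·38.754 − -97.280·-6.246 = -236.657592
x = (248.653460·38.754 − -97.280·-25.674601) / -236.657592 = -30.164640
y = (9.572·-25.674601 − 248.653460·-6.246) / -236.657592 = -5.524151

x=-30.165 y=-5.524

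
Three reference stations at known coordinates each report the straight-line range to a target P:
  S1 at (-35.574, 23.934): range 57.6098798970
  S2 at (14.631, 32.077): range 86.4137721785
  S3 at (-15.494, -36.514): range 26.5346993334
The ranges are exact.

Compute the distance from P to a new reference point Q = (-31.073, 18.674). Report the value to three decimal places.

eq1: (x + 35.574)² + (y − 23.934)² = 57.6098798970²
eq2: (x − 14.631)² + (y − 32.077)² = 86.4137721785²
eq3: (x + 15.494)² + (y + 36.514)² = 26.5346993334²
eq3−eq1, eq3−eq2 (x²,y² cancel):
  -40.160·x + 120.896·y = -2349.798393
  60.250·x + 137.182·y = -7093.585895
det = -40.160·137.182 − 120.896·60.250 = -12793.213120
x = (-2349.798393·137.182 − 120.896·-7093.585895) / -12793.213120 = -41.837505
y = (-40.160·-7093.585895 − -2349.798393·60.250) / -12793.213120 = -33.334375
|P − Q| = √((-41.837505 − -31.073)² + (-33.334375 − 18.674)²) = 53.110692

53.111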